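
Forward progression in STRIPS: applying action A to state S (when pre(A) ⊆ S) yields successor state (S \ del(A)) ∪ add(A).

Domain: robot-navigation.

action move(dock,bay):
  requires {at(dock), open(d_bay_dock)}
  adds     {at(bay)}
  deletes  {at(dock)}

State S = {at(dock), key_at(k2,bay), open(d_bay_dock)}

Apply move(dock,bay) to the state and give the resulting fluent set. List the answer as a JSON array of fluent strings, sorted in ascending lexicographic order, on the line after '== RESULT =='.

Compute (S \ del) ∪ add:
  pre ⊆ S: {at(dock), open(d_bay_dock)} ⊆ S  — applicable
  S \ del = {key_at(k2,bay), open(d_bay_dock)}
  ∪ add   = {at(bay), key_at(k2,bay), open(d_bay_dock)}

== RESULT ==
["at(bay)", "key_at(k2,bay)", "open(d_bay_dock)"]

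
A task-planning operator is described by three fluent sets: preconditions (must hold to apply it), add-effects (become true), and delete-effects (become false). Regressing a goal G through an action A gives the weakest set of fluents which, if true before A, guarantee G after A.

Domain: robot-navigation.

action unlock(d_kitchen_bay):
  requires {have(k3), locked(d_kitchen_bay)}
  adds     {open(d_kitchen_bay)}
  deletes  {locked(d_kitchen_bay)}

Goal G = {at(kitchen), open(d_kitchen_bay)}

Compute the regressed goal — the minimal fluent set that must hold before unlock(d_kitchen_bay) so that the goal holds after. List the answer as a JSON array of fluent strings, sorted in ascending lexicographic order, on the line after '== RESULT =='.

Compute (G \ add) ∪ pre:
  G ∩ del = {}  (empty — regression defined)
  G \ add = {at(kitchen), open(d_kitchen_bay)} \ {open(d_kitchen_bay)} = {at(kitchen)}
  ∪ pre   = {at(kitchen)} ∪ {have(k3), locked(d_kitchen_bay)}
          = {at(kitchen), have(k3), locked(d_kitchen_bay)}

== RESULT ==
["at(kitchen)", "have(k3)", "locked(d_kitchen_bay)"]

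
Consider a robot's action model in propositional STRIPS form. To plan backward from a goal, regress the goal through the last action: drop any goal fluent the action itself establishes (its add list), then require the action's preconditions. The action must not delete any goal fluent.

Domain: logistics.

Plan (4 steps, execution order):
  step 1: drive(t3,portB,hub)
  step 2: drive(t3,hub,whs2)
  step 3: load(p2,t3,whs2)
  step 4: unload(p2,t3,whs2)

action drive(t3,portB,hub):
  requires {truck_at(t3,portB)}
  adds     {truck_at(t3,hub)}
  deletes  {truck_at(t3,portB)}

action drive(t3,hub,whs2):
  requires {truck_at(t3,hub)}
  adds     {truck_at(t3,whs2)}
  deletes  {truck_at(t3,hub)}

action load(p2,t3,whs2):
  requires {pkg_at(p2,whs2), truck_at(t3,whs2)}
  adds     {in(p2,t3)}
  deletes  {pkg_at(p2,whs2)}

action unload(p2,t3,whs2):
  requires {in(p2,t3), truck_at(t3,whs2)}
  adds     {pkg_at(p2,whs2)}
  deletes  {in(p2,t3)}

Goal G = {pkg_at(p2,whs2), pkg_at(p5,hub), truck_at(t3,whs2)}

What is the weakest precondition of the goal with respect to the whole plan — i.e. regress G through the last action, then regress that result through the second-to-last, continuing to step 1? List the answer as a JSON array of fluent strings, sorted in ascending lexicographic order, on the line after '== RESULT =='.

Work backward from the goal:
  through step 4 (unload(p2,t3,whs2)): drop {pkg_at(p2,whs2)}, keep {pkg_at(p5,hub), truck_at(t3,whs2)}, require {in(p2,t3), truck_at(t3,whs2)}
    → {in(p2,t3), pkg_at(p5,hub), truck_at(t3,whs2)}
  through step 3 (load(p2,t3,whs2)): drop {in(p2,t3)}, keep {pkg_at(p5,hub), truck_at(t3,whs2)}, require {pkg_at(p2,whs2), truck_at(t3,whs2)}
    → {pkg_at(p2,whs2), pkg_at(p5,hub), truck_at(t3,whs2)}
  through step 2 (drive(t3,hub,whs2)): drop {truck_at(t3,whs2)}, keep {pkg_at(p2,whs2), pkg_at(p5,hub)}, require {truck_at(t3,hub)}
    → {pkg_at(p2,whs2), pkg_at(p5,hub), truck_at(t3,hub)}
  through step 1 (drive(t3,portB,hub)): drop {truck_at(t3,hub)}, keep {pkg_at(p2,whs2), pkg_at(p5,hub)}, require {truck_at(t3,portB)}
    → {pkg_at(p2,whs2), pkg_at(p5,hub), truck_at(t3,portB)}

== RESULT ==
["pkg_at(p2,whs2)", "pkg_at(p5,hub)", "truck_at(t3,portB)"]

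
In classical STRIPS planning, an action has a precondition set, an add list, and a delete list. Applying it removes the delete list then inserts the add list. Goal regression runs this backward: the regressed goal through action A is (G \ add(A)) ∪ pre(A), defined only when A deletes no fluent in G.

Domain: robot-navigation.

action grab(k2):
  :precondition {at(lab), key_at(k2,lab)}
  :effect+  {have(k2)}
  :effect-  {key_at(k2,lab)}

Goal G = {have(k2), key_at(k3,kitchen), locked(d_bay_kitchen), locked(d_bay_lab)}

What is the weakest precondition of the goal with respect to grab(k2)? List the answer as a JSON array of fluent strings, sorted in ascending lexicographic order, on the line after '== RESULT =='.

Compute (G \ add) ∪ pre:
  G ∩ del = {}  (empty — regression defined)
  G \ add = {have(k2), key_at(k3,kitchen), locked(d_bay_kitchen), locked(d_bay_lab)} \ {have(k2)} = {key_at(k3,kitchen), locked(d_bay_kitchen), locked(d_bay_lab)}
  ∪ pre   = {key_at(k3,kitchen), locked(d_bay_kitchen), locked(d_bay_lab)} ∪ {at(lab), key_at(k2,lab)}
          = {at(lab), key_at(k2,lab), key_at(k3,kitchen), locked(d_bay_kitchen), locked(d_bay_lab)}

== RESULT ==
["at(lab)", "key_at(k2,lab)", "key_at(k3,kitchen)", "locked(d_bay_kitchen)", "locked(d_bay_lab)"]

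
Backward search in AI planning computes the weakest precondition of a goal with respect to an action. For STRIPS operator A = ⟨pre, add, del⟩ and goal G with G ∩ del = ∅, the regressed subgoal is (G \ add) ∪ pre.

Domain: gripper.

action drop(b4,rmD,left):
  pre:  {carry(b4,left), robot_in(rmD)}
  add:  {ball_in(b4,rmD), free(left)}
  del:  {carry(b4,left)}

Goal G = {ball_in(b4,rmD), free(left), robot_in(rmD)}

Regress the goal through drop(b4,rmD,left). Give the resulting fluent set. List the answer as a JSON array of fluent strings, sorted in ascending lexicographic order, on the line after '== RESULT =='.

Compute (G \ add) ∪ pre:
  G ∩ del = {}  (empty — regression defined)
  G \ add = {ball_in(b4,rmD), free(left), robot_in(rmD)} \ {ball_in(b4,rmD), free(left)} = {robot_in(rmD)}
  ∪ pre   = {robot_in(rmD)} ∪ {carry(b4,left), robot_in(rmD)}
          = {carry(b4,left), robot_in(rmD)}

== RESULT ==
["carry(b4,left)", "robot_in(rmD)"]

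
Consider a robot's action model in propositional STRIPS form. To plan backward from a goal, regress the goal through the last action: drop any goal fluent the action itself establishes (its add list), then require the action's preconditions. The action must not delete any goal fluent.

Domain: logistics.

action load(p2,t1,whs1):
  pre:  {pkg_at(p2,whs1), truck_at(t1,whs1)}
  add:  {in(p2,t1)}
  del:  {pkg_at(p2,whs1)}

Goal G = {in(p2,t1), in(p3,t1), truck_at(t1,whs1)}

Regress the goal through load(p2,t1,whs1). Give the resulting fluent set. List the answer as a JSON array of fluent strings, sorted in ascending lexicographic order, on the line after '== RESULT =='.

Regress:
  G ∩ del = {}  (empty — regression defined)
  G \ add = {in(p2,t1), in(p3,t1), truck_at(t1,whs1)} \ {in(p2,t1)} = {in(p3,t1), truck_at(t1,whs1)}
  ∪ pre   = {in(p3,t1), truck_at(t1,whs1)} ∪ {pkg_at(p2,whs1), truck_at(t1,whs1)}
          = {in(p3,t1), pkg_at(p2,whs1), truck_at(t1,whs1)}

== RESULT ==
["in(p3,t1)", "pkg_at(p2,whs1)", "truck_at(t1,whs1)"]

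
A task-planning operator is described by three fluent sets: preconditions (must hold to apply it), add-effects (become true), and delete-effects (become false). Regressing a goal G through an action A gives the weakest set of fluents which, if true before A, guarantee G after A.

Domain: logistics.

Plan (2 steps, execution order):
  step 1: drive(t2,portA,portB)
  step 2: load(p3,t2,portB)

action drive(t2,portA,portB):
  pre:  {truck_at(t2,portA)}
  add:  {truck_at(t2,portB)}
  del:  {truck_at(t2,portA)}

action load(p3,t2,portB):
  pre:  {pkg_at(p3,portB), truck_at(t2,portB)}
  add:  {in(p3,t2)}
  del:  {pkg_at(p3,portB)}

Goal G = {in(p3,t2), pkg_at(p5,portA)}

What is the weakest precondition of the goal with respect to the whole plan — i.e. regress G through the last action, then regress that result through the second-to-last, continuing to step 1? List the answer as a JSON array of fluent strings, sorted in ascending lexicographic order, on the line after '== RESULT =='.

Work backward from the goal:
  through step 2 (load(p3,t2,portB)): drop {in(p3,t2)}, keep {pkg_at(p5,portA)}, require {pkg_at(p3,portB), truck_at(t2,portB)}
    → {pkg_at(p3,portB), pkg_at(p5,portA), truck_at(t2,portB)}
  through step 1 (drive(t2,portA,portB)): drop {truck_at(t2,portB)}, keep {pkg_at(p3,portB), pkg_at(p5,portA)}, require {truck_at(t2,portA)}
    → {pkg_at(p3,portB), pkg_at(p5,portA), truck_at(t2,portA)}

== RESULT ==
["pkg_at(p3,portB)", "pkg_at(p5,portA)", "truck_at(t2,portA)"]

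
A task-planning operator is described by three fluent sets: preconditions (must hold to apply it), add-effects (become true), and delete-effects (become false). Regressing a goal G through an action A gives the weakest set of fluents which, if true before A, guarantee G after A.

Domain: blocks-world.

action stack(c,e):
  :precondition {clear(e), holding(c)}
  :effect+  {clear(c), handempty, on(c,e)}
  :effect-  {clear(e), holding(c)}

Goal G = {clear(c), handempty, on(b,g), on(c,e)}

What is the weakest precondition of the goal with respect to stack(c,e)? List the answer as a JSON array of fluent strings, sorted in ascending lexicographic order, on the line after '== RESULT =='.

Compute (G \ add) ∪ pre:
  G ∩ del = {}  (empty — regression defined)
  G \ add = {clear(c), handempty, on(b,g), on(c,e)} \ {clear(c), handempty, on(c,e)} = {on(b,g)}
  ∪ pre   = {on(b,g)} ∪ {clear(e), holding(c)}
          = {clear(e), holding(c), on(b,g)}

== RESULT ==
["clear(e)", "holding(c)", "on(b,g)"]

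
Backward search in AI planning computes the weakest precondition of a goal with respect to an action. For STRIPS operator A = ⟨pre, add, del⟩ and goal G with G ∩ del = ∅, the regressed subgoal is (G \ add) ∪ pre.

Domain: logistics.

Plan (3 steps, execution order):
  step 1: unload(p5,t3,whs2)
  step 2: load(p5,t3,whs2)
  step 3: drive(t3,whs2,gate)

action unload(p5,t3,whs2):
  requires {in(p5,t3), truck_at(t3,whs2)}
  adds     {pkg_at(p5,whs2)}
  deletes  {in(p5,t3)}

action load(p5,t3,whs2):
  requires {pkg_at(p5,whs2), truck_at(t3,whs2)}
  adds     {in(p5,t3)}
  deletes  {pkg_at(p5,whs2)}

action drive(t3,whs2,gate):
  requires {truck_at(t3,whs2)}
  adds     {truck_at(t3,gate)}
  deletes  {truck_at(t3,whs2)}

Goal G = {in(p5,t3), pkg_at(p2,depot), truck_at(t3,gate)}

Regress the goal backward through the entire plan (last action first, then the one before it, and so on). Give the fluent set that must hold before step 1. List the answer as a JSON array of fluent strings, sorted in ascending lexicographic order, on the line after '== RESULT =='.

Regress step by step:
  through step 3 (drive(t3,whs2,gate)): drop {truck_at(t3,gate)}, keep {in(p5,t3), pkg_at(p2,depot)}, require {truck_at(t3,whs2)}
    → {in(p5,t3), pkg_at(p2,depot), truck_at(t3,whs2)}
  through step 2 (load(p5,t3,whs2)): drop {in(p5,t3)}, keep {pkg_at(p2,depot), truck_at(t3,whs2)}, require {pkg_at(p5,whs2), truck_at(t3,whs2)}
    → {pkg_at(p2,depot), pkg_at(p5,whs2), truck_at(t3,whs2)}
  through step 1 (unload(p5,t3,whs2)): drop {pkg_at(p5,whs2)}, keep {pkg_at(p2,depot), truck_at(t3,whs2)}, require {in(p5,t3), truck_at(t3,whs2)}
    → {in(p5,t3), pkg_at(p2,depot), truck_at(t3,whs2)}

== RESULT ==
["in(p5,t3)", "pkg_at(p2,depot)", "truck_at(t3,whs2)"]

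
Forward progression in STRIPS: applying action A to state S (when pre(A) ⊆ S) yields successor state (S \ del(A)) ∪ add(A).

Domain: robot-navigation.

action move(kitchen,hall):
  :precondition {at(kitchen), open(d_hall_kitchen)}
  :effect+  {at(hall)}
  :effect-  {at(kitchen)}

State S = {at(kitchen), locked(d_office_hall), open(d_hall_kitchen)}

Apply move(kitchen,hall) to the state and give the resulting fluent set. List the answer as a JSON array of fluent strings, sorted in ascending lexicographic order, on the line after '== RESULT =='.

Progress:
  pre ⊆ S: {at(kitchen), open(d_hall_kitchen)} ⊆ S  — applicable
  S \ del = {locked(d_office_hall), open(d_hall_kitchen)}
  ∪ add   = {at(hall), locked(d_office_hall), open(d_hall_kitchen)}

== RESULT ==
["at(hall)", "locked(d_office_hall)", "open(d_hall_kitchen)"]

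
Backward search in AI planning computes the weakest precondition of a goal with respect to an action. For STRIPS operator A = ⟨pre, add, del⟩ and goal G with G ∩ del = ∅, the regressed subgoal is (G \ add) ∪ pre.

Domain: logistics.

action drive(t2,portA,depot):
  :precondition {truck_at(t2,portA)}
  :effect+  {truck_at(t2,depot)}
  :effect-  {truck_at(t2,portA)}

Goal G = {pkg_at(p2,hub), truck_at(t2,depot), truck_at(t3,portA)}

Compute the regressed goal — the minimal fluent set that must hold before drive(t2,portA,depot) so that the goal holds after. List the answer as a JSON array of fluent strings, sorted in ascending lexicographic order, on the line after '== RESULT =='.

Regress:
  G ∩ del = {}  (empty — regression defined)
  G \ add = {pkg_at(p2,hub), truck_at(t2,depot), truck_at(t3,portA)} \ {truck_at(t2,depot)} = {pkg_at(p2,hub), truck_at(t3,portA)}
  ∪ pre   = {pkg_at(p2,hub), truck_at(t3,portA)} ∪ {truck_at(t2,portA)}
          = {pkg_at(p2,hub), truck_at(t2,portA), truck_at(t3,portA)}

== RESULT ==
["pkg_at(p2,hub)", "truck_at(t2,portA)", "truck_at(t3,portA)"]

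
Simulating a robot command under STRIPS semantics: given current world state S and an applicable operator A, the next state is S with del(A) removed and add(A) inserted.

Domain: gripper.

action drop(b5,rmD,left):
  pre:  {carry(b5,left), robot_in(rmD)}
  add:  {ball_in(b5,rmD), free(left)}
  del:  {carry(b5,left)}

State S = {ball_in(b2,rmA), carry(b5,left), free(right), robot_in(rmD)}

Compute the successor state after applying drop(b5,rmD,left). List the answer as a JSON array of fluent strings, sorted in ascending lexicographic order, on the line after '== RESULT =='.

Compute (S \ del) ∪ add:
  pre ⊆ S: {carry(b5,left), robot_in(rmD)} ⊆ S  — applicable
  S \ del = {ball_in(b2,rmA), free(right), robot_in(rmD)}
  ∪ add   = {ball_in(b2,rmA), ball_in(b5,rmD), free(left), free(right), robot_in(rmD)}

== RESULT ==
["ball_in(b2,rmA)", "ball_in(b5,rmD)", "free(left)", "free(right)", "robot_in(rmD)"]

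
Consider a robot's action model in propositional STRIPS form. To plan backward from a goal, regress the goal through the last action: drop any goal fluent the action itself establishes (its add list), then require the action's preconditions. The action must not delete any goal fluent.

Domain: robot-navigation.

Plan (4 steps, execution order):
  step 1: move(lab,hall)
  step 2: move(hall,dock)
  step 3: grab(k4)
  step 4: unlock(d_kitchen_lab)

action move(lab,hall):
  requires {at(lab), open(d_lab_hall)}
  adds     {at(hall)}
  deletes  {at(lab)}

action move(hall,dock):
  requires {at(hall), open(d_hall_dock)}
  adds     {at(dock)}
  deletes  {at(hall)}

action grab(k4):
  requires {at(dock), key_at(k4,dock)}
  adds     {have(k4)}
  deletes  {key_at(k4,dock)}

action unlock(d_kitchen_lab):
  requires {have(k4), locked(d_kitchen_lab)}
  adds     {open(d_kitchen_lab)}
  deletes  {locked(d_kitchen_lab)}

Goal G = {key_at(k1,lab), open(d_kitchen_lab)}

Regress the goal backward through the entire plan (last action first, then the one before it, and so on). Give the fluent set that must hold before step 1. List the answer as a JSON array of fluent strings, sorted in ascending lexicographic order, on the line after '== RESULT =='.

Work backward from the goal:
  through step 4 (unlock(d_kitchen_lab)): drop {open(d_kitchen_lab)}, keep {key_at(k1,lab)}, require {have(k4), locked(d_kitchen_lab)}
    → {have(k4), key_at(k1,lab), locked(d_kitchen_lab)}
  through step 3 (grab(k4)): drop {have(k4)}, keep {key_at(k1,lab), locked(d_kitchen_lab)}, require {at(dock), key_at(k4,dock)}
    → {at(dock), key_at(k1,lab), key_at(k4,dock), locked(d_kitchen_lab)}
  through step 2 (move(hall,dock)): drop {at(dock)}, keep {key_at(k1,lab), key_at(k4,dock), locked(d_kitchen_lab)}, require {at(hall), open(d_hall_dock)}
    → {at(hall), key_at(k1,lab), key_at(k4,dock), locked(d_kitchen_lab), open(d_hall_dock)}
  through step 1 (move(lab,hall)): drop {at(hall)}, keep {key_at(k1,lab), key_at(k4,dock), locked(d_kitchen_lab), open(d_hall_dock)}, require {at(lab), open(d_lab_hall)}
    → {at(lab), key_at(k1,lab), key_at(k4,dock), locked(d_kitchen_lab), open(d_hall_dock), open(d_lab_hall)}

== RESULT ==
["at(lab)", "key_at(k1,lab)", "key_at(k4,dock)", "locked(d_kitchen_lab)", "open(d_hall_dock)", "open(d_lab_hall)"]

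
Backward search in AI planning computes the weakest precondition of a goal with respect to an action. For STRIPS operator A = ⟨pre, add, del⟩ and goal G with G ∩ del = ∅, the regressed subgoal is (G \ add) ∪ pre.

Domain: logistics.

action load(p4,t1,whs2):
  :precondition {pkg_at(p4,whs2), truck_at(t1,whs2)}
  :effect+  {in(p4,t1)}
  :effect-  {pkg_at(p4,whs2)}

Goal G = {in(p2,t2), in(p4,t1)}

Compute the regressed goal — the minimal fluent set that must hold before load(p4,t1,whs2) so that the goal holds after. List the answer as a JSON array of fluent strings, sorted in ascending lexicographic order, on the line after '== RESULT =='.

Regress:
  G ∩ del = {}  (empty — regression defined)
  G \ add = {in(p2,t2), in(p4,t1)} \ {in(p4,t1)} = {in(p2,t2)}
  ∪ pre   = {in(p2,t2)} ∪ {pkg_at(p4,whs2), truck_at(t1,whs2)}
          = {in(p2,t2), pkg_at(p4,whs2), truck_at(t1,whs2)}

== RESULT ==
["in(p2,t2)", "pkg_at(p4,whs2)", "truck_at(t1,whs2)"]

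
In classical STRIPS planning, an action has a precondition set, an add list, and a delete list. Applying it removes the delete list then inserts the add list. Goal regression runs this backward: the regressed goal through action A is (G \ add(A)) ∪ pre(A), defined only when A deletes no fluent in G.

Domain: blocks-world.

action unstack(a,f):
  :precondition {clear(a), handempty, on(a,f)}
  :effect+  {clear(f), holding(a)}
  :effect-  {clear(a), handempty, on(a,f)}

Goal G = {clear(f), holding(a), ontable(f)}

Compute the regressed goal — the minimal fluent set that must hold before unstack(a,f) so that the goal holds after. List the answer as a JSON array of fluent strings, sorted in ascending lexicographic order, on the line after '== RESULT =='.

Compute (G \ add) ∪ pre:
  G ∩ del = {}  (empty — regression defined)
  G \ add = {clear(f), holding(a), ontable(f)} \ {clear(f), holding(a)} = {ontable(f)}
  ∪ pre   = {ontable(f)} ∪ {clear(a), handempty, on(a,f)}
          = {clear(a), handempty, on(a,f), ontable(f)}

== RESULT ==
["clear(a)", "handempty", "on(a,f)", "ontable(f)"]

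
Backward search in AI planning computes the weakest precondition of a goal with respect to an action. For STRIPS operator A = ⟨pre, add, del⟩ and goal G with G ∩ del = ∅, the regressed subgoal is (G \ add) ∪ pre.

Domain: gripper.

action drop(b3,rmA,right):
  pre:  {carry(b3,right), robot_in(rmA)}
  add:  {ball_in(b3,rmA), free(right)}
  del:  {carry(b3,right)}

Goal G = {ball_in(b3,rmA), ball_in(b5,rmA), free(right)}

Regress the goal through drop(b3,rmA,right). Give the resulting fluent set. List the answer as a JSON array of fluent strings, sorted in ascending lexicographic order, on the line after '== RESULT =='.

Compute (G \ add) ∪ pre:
  G ∩ del = {}  (empty — regression defined)
  G \ add = {ball_in(b3,rmA), ball_in(b5,rmA), free(right)} \ {ball_in(b3,rmA), free(right)} = {ball_in(b5,rmA)}
  ∪ pre   = {ball_in(b5,rmA)} ∪ {carry(b3,right), robot_in(rmA)}
          = {ball_in(b5,rmA), carry(b3,right), robot_in(rmA)}

== RESULT ==
["ball_in(b5,rmA)", "carry(b3,right)", "robot_in(rmA)"]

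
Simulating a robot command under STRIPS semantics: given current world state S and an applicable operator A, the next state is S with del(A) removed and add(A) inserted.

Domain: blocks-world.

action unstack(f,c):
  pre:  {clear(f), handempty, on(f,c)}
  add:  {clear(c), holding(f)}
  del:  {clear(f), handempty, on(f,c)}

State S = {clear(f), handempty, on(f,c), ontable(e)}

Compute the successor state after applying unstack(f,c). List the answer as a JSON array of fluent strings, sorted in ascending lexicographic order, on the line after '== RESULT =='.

Compute (S \ del) ∪ add:
  pre ⊆ S: {clear(f), handempty, on(f,c)} ⊆ S  — applicable
  S \ del = {ontable(e)}
  ∪ add   = {clear(c), holding(f), ontable(e)}

== RESULT ==
["clear(c)", "holding(f)", "ontable(e)"]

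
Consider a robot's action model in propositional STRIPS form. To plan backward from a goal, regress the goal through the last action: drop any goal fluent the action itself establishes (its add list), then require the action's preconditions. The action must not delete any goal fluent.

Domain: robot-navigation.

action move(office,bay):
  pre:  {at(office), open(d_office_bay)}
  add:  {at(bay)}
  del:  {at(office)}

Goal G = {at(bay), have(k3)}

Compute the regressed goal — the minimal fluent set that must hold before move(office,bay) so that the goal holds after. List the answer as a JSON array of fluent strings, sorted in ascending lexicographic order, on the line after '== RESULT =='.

Regress:
  G ∩ del = {}  (empty — regression defined)
  G \ add = {at(bay), have(k3)} \ {at(bay)} = {have(k3)}
  ∪ pre   = {have(k3)} ∪ {at(office), open(d_office_bay)}
          = {at(office), have(k3), open(d_office_bay)}

== RESULT ==
["at(office)", "have(k3)", "open(d_office_bay)"]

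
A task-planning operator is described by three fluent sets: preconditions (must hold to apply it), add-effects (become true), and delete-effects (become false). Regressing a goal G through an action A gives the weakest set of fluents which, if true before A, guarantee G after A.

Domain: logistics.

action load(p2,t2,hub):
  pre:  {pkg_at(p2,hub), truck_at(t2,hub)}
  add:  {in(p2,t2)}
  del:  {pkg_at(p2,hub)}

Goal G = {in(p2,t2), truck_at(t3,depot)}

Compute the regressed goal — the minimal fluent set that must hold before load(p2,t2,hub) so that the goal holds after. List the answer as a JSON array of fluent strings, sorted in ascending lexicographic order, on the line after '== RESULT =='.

Compute (G \ add) ∪ pre:
  G ∩ del = {}  (empty — regression defined)
  G \ add = {in(p2,t2), truck_at(t3,depot)} \ {in(p2,t2)} = {truck_at(t3,depot)}
  ∪ pre   = {truck_at(t3,depot)} ∪ {pkg_at(p2,hub), truck_at(t2,hub)}
          = {pkg_at(p2,hub), truck_at(t2,hub), truck_at(t3,depot)}

== RESULT ==
["pkg_at(p2,hub)", "truck_at(t2,hub)", "truck_at(t3,depot)"]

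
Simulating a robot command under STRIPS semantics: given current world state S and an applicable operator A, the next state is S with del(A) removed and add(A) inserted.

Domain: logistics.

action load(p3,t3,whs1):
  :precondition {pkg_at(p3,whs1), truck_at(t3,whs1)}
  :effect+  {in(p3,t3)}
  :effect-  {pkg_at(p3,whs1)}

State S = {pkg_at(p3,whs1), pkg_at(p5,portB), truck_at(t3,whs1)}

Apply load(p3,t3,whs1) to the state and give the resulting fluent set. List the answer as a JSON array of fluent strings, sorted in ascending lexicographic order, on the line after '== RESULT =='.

Compute (S \ del) ∪ add:
  pre ⊆ S: {pkg_at(p3,whs1), truck_at(t3,whs1)} ⊆ S  — applicable
  S \ del = {pkg_at(p5,portB), truck_at(t3,whs1)}
  ∪ add   = {in(p3,t3), pkg_at(p5,portB), truck_at(t3,whs1)}

== RESULT ==
["in(p3,t3)", "pkg_at(p5,portB)", "truck_at(t3,whs1)"]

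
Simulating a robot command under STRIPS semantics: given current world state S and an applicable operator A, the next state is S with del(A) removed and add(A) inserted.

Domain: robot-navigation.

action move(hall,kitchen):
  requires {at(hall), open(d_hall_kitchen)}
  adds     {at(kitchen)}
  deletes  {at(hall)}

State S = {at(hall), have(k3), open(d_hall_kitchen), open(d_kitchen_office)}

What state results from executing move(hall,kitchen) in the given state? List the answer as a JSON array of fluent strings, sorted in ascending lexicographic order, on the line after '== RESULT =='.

Compute (S \ del) ∪ add:
  pre ⊆ S: {at(hall), open(d_hall_kitchen)} ⊆ S  — applicable
  S \ del = {have(k3), open(d_hall_kitchen), open(d_kitchen_office)}
  ∪ add   = {at(kitchen), have(k3), open(d_hall_kitchen), open(d_kitchen_office)}

== RESULT ==
["at(kitchen)", "have(k3)", "open(d_hall_kitchen)", "open(d_kitchen_office)"]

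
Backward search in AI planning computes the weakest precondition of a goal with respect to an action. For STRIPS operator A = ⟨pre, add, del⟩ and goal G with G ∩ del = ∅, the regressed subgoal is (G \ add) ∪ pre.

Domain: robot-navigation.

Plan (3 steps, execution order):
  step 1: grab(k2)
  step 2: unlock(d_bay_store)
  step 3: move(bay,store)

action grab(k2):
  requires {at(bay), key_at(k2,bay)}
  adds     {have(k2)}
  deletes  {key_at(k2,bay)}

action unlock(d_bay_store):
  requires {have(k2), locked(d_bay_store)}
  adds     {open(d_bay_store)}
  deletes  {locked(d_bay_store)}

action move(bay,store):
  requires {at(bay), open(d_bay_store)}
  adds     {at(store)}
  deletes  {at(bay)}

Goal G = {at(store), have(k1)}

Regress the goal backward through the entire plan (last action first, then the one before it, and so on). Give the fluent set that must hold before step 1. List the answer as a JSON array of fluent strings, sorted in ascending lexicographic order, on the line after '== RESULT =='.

Work backward from the goal:
  through step 3 (move(bay,store)): drop {at(store)}, keep {have(k1)}, require {at(bay), open(d_bay_store)}
    → {at(bay), have(k1), open(d_bay_store)}
  through step 2 (unlock(d_bay_store)): drop {open(d_bay_store)}, keep {at(bay), have(k1)}, require {have(k2), locked(d_bay_store)}
    → {at(bay), have(k1), have(k2), locked(d_bay_store)}
  through step 1 (grab(k2)): drop {have(k2)}, keep {at(bay), have(k1), locked(d_bay_store)}, require {at(bay), key_at(k2,bay)}
    → {at(bay), have(k1), key_at(k2,bay), locked(d_bay_store)}

== RESULT ==
["at(bay)", "have(k1)", "key_at(k2,bay)", "locked(d_bay_store)"]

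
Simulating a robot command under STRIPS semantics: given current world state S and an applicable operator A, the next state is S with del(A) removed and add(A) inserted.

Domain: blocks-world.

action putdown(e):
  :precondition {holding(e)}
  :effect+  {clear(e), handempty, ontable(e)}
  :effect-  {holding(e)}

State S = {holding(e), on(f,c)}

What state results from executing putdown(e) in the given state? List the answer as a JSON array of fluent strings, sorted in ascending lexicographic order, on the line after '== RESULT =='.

Compute (S \ del) ∪ add:
  pre ⊆ S: {holding(e)} ⊆ S  — applicable
  S \ del = {on(f,c)}
  ∪ add   = {clear(e), handempty, on(f,c), ontable(e)}

== RESULT ==
["clear(e)", "handempty", "on(f,c)", "ontable(e)"]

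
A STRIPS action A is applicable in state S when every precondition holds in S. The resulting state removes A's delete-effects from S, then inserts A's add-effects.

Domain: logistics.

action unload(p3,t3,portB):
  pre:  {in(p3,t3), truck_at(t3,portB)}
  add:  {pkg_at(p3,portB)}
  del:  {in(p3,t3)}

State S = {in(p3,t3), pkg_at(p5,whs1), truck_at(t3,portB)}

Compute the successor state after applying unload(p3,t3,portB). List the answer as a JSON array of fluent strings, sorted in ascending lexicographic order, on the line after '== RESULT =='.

Compute (S \ del) ∪ add:
  pre ⊆ S: {in(p3,t3), truck_at(t3,portB)} ⊆ S  — applicable
  S \ del = {pkg_at(p5,whs1), truck_at(t3,portB)}
  ∪ add   = {pkg_at(p3,portB), pkg_at(p5,whs1), truck_at(t3,portB)}

== RESULT ==
["pkg_at(p3,portB)", "pkg_at(p5,whs1)", "truck_at(t3,portB)"]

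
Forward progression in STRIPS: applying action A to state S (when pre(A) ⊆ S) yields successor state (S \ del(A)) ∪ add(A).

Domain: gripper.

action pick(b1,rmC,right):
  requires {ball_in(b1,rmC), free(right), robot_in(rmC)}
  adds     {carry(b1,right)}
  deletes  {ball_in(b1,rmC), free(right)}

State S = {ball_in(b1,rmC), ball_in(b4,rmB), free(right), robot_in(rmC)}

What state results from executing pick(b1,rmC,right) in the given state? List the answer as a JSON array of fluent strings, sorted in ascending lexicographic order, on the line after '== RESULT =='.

Compute (S \ del) ∪ add:
  pre ⊆ S: {ball_in(b1,rmC), free(right), robot_in(rmC)} ⊆ S  — applicable
  S \ del = {ball_in(b4,rmB), robot_in(rmC)}
  ∪ add   = {ball_in(b4,rmB), carry(b1,right), robot_in(rmC)}

== RESULT ==
["ball_in(b4,rmB)", "carry(b1,right)", "robot_in(rmC)"]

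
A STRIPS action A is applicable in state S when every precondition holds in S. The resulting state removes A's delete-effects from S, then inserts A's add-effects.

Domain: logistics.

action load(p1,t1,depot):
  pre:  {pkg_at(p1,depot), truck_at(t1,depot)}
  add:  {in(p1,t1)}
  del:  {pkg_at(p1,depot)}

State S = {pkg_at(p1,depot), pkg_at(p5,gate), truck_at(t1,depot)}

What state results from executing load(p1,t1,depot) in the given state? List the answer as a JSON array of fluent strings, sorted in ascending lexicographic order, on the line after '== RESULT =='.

Progress:
  pre ⊆ S: {pkg_at(p1,depot), truck_at(t1,depot)} ⊆ S  — applicable
  S \ del = {pkg_at(p5,gate), truck_at(t1,depot)}
  ∪ add   = {in(p1,t1), pkg_at(p5,gate), truck_at(t1,depot)}

== RESULT ==
["in(p1,t1)", "pkg_at(p5,gate)", "truck_at(t1,depot)"]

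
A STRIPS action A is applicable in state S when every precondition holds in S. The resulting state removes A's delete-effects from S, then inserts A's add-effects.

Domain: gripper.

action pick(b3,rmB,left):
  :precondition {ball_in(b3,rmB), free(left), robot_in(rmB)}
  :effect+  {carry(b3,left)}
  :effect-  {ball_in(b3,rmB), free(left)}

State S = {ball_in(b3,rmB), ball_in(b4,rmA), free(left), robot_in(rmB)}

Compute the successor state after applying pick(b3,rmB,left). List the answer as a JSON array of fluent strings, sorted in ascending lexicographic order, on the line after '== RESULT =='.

Progress:
  pre ⊆ S: {ball_in(b3,rmB), free(left), robot_in(rmB)} ⊆ S  — applicable
  S \ del = {ball_in(b4,rmA), robot_in(rmB)}
  ∪ add   = {ball_in(b4,rmA), carry(b3,left), robot_in(rmB)}

== RESULT ==
["ball_in(b4,rmA)", "carry(b3,left)", "robot_in(rmB)"]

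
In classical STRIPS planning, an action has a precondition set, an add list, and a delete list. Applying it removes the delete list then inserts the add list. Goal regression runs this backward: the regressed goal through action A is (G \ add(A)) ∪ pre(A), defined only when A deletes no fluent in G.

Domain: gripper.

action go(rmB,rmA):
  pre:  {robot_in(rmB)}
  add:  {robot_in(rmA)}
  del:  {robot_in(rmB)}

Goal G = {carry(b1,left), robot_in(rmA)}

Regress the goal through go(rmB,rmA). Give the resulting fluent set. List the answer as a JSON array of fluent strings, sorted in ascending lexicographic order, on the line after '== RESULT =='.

Regress:
  G ∩ del = {}  (empty — regression defined)
  G \ add = {carry(b1,left), robot_in(rmA)} \ {robot_in(rmA)} = {carry(b1,left)}
  ∪ pre   = {carry(b1,left)} ∪ {robot_in(rmB)}
          = {carry(b1,left), robot_in(rmB)}

== RESULT ==
["carry(b1,left)", "robot_in(rmB)"]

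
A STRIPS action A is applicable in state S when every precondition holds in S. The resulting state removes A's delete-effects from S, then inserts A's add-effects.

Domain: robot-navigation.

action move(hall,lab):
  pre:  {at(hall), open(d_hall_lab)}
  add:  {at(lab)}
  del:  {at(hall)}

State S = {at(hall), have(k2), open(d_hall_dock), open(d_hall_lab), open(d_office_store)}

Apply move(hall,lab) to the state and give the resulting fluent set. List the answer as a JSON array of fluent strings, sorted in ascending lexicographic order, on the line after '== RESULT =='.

Progress:
  pre ⊆ S: {at(hall), open(d_hall_lab)} ⊆ S  — applicable
  S \ del = {have(k2), open(d_hall_dock), open(d_hall_lab), open(d_office_store)}
  ∪ add   = {at(lab), have(k2), open(d_hall_dock), open(d_hall_lab), open(d_office_store)}

== RESULT ==
["at(lab)", "have(k2)", "open(d_hall_dock)", "open(d_hall_lab)", "open(d_office_store)"]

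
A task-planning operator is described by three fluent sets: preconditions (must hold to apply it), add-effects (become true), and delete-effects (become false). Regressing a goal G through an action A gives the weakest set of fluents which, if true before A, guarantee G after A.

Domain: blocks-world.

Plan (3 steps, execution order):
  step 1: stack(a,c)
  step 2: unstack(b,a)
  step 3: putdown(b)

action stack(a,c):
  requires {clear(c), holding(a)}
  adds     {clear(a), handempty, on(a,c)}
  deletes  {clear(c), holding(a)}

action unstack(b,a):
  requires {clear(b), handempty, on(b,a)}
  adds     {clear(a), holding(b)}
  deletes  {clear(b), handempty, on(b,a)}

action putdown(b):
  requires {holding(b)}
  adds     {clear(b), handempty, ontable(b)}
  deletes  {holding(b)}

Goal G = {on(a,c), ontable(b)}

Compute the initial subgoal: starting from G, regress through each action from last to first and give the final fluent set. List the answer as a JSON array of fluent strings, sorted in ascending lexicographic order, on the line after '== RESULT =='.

Regress step by step:
  through step 3 (putdown(b)): drop {ontable(b)}, keep {on(a,c)}, require {holding(b)}
    → {holding(b), on(a,c)}
  through step 2 (unstack(b,a)): drop {holding(b)}, keep {on(a,c)}, require {clear(b), handempty, on(b,a)}
    → {clear(b), handempty, on(a,c), on(b,a)}
  through step 1 (stack(a,c)): drop {handempty, on(a,c)}, keep {clear(b), on(b,a)}, require {clear(c), holding(a)}
    → {clear(b), clear(c), holding(a), on(b,a)}

== RESULT ==
["clear(b)", "clear(c)", "holding(a)", "on(b,a)"]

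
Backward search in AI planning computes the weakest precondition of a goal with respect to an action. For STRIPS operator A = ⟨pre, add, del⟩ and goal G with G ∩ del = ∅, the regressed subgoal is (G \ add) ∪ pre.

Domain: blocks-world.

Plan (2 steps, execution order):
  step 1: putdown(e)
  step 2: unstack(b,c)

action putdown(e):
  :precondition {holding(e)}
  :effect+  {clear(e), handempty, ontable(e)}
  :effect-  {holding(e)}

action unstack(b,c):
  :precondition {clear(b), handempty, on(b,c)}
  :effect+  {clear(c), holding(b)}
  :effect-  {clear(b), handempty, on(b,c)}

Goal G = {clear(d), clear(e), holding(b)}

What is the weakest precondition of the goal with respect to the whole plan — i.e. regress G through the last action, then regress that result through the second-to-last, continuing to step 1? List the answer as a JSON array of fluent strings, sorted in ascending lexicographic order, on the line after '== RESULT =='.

Regress step by step:
  through step 2 (unstack(b,c)): drop {holding(b)}, keep {clear(d), clear(e)}, require {clear(b), handempty, on(b,c)}
    → {clear(b), clear(d), clear(e), handempty, on(b,c)}
  through step 1 (putdown(e)): drop {clear(e), handempty}, keep {clear(b), clear(d), on(b,c)}, require {holding(e)}
    → {clear(b), clear(d), holding(e), on(b,c)}

== RESULT ==
["clear(b)", "clear(d)", "holding(e)", "on(b,c)"]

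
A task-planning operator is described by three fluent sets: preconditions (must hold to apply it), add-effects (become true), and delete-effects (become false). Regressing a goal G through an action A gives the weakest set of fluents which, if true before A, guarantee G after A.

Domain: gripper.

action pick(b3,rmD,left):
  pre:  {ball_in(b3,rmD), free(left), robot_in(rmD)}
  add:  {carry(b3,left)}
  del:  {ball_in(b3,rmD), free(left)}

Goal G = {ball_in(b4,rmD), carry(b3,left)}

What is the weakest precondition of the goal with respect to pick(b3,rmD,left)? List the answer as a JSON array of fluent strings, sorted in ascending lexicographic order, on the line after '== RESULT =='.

Compute (G \ add) ∪ pre:
  G ∩ del = {}  (empty — regression defined)
  G \ add = {ball_in(b4,rmD), carry(b3,left)} \ {carry(b3,left)} = {ball_in(b4,rmD)}
  ∪ pre   = {ball_in(b4,rmD)} ∪ {ball_in(b3,rmD), free(left), robot_in(rmD)}
          = {ball_in(b3,rmD), ball_in(b4,rmD), free(left), robot_in(rmD)}

== RESULT ==
["ball_in(b3,rmD)", "ball_in(b4,rmD)", "free(left)", "robot_in(rmD)"]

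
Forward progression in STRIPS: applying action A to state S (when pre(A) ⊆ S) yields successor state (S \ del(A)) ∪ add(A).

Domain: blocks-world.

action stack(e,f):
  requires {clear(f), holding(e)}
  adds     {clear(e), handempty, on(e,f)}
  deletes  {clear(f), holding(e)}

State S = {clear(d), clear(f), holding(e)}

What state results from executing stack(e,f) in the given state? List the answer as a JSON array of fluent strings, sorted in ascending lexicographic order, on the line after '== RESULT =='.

Progress:
  pre ⊆ S: {clear(f), holding(e)} ⊆ S  — applicable
  S \ del = {clear(d)}
  ∪ add   = {clear(d), clear(e), handempty, on(e,f)}

== RESULT ==
["clear(d)", "clear(e)", "handempty", "on(e,f)"]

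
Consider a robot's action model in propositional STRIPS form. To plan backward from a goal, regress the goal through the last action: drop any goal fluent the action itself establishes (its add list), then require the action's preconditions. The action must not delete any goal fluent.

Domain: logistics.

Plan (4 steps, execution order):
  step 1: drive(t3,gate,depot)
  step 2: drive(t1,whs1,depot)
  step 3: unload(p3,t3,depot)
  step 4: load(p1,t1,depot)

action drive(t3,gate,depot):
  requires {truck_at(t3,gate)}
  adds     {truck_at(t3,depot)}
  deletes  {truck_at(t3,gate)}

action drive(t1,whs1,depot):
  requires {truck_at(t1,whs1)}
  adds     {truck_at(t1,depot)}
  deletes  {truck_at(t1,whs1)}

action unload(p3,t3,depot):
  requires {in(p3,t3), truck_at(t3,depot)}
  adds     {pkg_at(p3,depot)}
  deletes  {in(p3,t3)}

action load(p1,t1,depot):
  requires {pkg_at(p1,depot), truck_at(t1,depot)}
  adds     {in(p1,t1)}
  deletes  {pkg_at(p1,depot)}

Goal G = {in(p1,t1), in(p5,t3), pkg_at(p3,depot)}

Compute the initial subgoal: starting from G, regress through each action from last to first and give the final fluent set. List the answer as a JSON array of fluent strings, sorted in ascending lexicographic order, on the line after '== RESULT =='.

Regress step by step:
  through step 4 (load(p1,t1,depot)): drop {in(p1,t1)}, keep {in(p5,t3), pkg_at(p3,depot)}, require {pkg_at(p1,depot), truck_at(t1,depot)}
    → {in(p5,t3), pkg_at(p1,depot), pkg_at(p3,depot), truck_at(t1,depot)}
  through step 3 (unload(p3,t3,depot)): drop {pkg_at(p3,depot)}, keep {in(p5,t3), pkg_at(p1,depot), truck_at(t1,depot)}, require {in(p3,t3), truck_at(t3,depot)}
    → {in(p3,t3), in(p5,t3), pkg_at(p1,depot), truck_at(t1,depot), truck_at(t3,depot)}
  through step 2 (drive(t1,whs1,depot)): drop {truck_at(t1,depot)}, keep {in(p3,t3), in(p5,t3), pkg_at(p1,depot), truck_at(t3,depot)}, require {truck_at(t1,whs1)}
    → {in(p3,t3), in(p5,t3), pkg_at(p1,depot), truck_at(t1,whs1), truck_at(t3,depot)}
  through step 1 (drive(t3,gate,depot)): drop {truck_at(t3,depot)}, keep {in(p3,t3), in(p5,t3), pkg_at(p1,depot), truck_at(t1,whs1)}, require {truck_at(t3,gate)}
    → {in(p3,t3), in(p5,t3), pkg_at(p1,depot), truck_at(t1,whs1), truck_at(t3,gate)}

== RESULT ==
["in(p3,t3)", "in(p5,t3)", "pkg_at(p1,depot)", "truck_at(t1,whs1)", "truck_at(t3,gate)"]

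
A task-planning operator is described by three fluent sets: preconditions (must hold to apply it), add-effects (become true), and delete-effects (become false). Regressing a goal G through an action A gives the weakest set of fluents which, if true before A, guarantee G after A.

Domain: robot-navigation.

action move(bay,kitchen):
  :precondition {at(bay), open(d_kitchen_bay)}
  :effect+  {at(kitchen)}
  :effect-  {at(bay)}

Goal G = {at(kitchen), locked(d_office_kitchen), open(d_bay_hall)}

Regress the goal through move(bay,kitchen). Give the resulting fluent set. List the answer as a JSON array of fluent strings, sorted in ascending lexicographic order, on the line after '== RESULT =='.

Compute (G \ add) ∪ pre:
  G ∩ del = {}  (empty — regression defined)
  G \ add = {at(kitchen), locked(d_office_kitchen), open(d_bay_hall)} \ {at(kitchen)} = {locked(d_office_kitchen), open(d_bay_hall)}
  ∪ pre   = {locked(d_office_kitchen), open(d_bay_hall)} ∪ {at(bay), open(d_kitchen_bay)}
          = {at(bay), locked(d_office_kitchen), open(d_bay_hall), open(d_kitchen_bay)}

== RESULT ==
["at(bay)", "locked(d_office_kitchen)", "open(d_bay_hall)", "open(d_kitchen_bay)"]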